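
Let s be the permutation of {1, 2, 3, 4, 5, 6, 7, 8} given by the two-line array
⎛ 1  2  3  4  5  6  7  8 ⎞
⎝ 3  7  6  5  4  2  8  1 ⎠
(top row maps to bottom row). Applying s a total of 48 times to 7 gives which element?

Tracing 7 → 8 → … returns to 7 after 6 steps, so 7 lies in a 6-cycle (1, 3, 6, 2, 7, 8).
On a 6-cycle, s^6 is the identity, so s^48 = s^0 there (48 ≡ 0 mod 6).
So s^48(7) = 7.

7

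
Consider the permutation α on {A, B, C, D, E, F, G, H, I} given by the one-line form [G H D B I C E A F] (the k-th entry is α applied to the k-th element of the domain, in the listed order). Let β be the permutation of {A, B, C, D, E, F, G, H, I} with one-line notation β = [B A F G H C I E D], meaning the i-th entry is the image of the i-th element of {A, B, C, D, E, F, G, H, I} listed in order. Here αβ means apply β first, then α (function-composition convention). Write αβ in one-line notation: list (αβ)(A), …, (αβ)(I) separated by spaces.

(αβ)(x) = α(β(x)). Computing each image: α(β(A)) = α(B) = H, α(β(B)) = α(A) = G, α(β(C)) = α(F) = C, α(β(D)) = α(G) = E, α(β(E)) = α(H) = A, α(β(F)) = α(C) = D, α(β(G)) = α(I) = F, α(β(H)) = α(E) = I, α(β(I)) = α(D) = B.
Hence αβ = [H G C E A D F I B].

H G C E A D F I B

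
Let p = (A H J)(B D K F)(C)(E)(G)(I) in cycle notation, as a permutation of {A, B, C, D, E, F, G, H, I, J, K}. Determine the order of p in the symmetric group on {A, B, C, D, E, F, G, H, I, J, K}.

12

The cycle type of p is (4, 3, 1, 1, 1, 1).
The order is lcm(4, 3) = 12.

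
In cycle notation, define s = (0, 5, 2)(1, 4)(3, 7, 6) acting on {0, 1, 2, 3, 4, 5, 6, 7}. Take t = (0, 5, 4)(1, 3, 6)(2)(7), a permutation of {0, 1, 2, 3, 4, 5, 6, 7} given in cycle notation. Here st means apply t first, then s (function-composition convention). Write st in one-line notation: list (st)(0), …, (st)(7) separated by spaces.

(st)(x) = s(t(x)). Computing each image: s(t(0)) = s(5) = 2, s(t(1)) = s(3) = 7, s(t(2)) = s(2) = 0, s(t(3)) = s(6) = 3, s(t(4)) = s(0) = 5, s(t(5)) = s(4) = 1, s(t(6)) = s(1) = 4, s(t(7)) = s(7) = 6.
Hence st = [2 7 0 3 5 1 4 6].

2 7 0 3 5 1 4 6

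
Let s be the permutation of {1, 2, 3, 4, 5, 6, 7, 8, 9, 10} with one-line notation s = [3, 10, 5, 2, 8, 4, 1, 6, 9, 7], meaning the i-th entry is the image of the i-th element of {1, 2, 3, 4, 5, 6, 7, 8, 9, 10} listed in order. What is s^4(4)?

1

Tracing 4 → 2 → … returns to 4 after 9 steps, so 4 lies in a 9-cycle (1, 3, 5, 8, 6, 4, 2, 10, 7).
Advancing 4 steps from 4: 4 → 2 → 10 → 7 → 1.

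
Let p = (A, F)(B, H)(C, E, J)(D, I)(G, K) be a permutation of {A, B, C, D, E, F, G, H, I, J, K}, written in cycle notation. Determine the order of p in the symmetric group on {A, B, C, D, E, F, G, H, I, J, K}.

6

The disjoint cycles have lengths 3, 2, 2, 2, 2.
Since disjoint cycles commute, ord(p) = lcm(3, 2, 2, 2, 2) = 6.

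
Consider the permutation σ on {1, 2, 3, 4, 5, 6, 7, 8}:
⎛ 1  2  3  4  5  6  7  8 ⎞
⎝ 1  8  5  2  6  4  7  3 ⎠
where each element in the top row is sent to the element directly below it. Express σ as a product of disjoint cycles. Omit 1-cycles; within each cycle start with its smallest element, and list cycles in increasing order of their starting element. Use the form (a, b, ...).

Start at 2 and follow images: 2 → 8 → 3 → 5 → 6 → 4 → 2, giving the cycle (2, 8, 3, 5, 6, 4).
Repeating from the next unused element and collecting all non-trivial cycles gives (2, 8, 3, 5, 6, 4).

(2, 8, 3, 5, 6, 4)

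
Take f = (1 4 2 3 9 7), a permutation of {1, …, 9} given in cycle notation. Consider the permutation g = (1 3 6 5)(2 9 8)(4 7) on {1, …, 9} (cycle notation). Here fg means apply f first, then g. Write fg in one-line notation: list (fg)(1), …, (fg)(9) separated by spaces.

For each element, apply f then g: 1 → 4 → 7; 2 → 3 → 6; 3 → 9 → 8; 4 → 2 → 9; 5 → 5 → 1; 6 → 6 → 5; 7 → 1 → 3; 8 → 8 → 2; 9 → 7 → 4.
So fg in one-line form is 7 6 8 9 1 5 3 2 4.

7 6 8 9 1 5 3 2 4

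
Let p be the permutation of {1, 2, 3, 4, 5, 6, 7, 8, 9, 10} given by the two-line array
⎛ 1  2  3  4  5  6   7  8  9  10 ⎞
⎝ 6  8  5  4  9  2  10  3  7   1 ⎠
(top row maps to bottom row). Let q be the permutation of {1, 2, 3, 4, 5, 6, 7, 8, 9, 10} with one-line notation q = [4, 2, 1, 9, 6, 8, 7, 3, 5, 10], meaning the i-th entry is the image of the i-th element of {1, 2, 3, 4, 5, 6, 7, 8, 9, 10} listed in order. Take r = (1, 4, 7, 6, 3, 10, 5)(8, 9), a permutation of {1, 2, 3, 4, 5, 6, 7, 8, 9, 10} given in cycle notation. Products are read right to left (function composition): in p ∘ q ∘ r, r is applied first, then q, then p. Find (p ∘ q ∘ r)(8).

9

Apply the permutations in order: r(8) = 9, then q(9) = 5, then p(5) = 9. So (p ∘ q ∘ r)(8) = 9.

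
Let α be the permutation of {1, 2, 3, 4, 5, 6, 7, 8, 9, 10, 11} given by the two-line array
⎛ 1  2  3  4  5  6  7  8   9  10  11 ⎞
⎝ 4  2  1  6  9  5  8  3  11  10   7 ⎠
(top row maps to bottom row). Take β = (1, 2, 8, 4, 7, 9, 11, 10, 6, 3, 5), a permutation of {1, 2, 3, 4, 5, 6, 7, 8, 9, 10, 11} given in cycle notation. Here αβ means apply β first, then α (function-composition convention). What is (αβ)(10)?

First apply β: β(10) = 6, then α(6) = 5. Thus (αβ)(10) = 5.

5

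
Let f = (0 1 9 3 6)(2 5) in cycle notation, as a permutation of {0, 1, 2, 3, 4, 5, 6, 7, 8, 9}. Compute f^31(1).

1 lies in the 5-cycle (0 1 9 3 6).
Since the cycle has length 5, f^31 acts on it the same as f^1 (31 mod 5 = 1).
Stepping 1 place around the cycle: 1 → 9.

9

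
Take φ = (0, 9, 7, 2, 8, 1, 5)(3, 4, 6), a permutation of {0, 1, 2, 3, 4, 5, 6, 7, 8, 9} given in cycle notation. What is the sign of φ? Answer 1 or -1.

The cycle lengths are 7, 3.
A cycle of length ℓ contributes ℓ−1 transpositions, so φ is a product of 6 + 2 = 8 transpositions — even.

1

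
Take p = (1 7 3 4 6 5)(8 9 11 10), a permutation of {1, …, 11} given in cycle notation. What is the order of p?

12

The disjoint cycles have lengths 6, 4, 1.
Since disjoint cycles commute, ord(p) = lcm(6, 4) = 12.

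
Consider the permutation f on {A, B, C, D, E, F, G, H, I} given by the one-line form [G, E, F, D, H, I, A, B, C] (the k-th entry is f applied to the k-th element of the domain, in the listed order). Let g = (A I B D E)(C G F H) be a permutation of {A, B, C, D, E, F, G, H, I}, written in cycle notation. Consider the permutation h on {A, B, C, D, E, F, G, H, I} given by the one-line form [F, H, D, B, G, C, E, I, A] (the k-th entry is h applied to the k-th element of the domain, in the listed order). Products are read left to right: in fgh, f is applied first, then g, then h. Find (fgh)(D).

G

Apply the permutations in order: f(D) = D, then g(D) = E, then h(E) = G. So (fgh)(D) = G.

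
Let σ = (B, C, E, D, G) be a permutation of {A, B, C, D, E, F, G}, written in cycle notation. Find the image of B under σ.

C

B appears in (B, C, E, D, G); the next entry (wrapping around) is C.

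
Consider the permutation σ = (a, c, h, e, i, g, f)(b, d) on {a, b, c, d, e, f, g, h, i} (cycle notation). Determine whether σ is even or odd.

The cycle lengths are 7, 2.
A cycle of length ℓ contributes ℓ−1 transpositions, so σ is a product of 6 + 1 = 7 transpositions — odd.

odd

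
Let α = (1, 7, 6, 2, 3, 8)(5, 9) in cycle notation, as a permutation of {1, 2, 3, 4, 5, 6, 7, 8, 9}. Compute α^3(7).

3

7 lies in the 6-cycle (1, 7, 6, 2, 3, 8).
Stepping 3 places around the cycle: 7 → 6 → 2 → 3.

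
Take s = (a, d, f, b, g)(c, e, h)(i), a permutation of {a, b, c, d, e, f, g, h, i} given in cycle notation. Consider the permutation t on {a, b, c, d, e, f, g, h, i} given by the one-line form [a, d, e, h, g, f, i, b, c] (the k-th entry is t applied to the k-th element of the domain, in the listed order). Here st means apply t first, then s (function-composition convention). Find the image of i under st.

t(i) = c, then s(c) = e; composing gives (st)(i) = e.

e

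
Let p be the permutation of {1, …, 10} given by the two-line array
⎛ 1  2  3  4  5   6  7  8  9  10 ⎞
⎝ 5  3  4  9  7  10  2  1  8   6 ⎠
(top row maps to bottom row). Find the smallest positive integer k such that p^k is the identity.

Decomposing into disjoint cycles gives cycle lengths 8, 2.
The order is lcm(8, 2) = 8.

8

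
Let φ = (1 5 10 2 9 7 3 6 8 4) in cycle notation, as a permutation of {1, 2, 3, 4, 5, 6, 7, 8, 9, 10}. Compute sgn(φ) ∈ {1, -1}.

-1

The cycle lengths are 10.
A cycle of length ℓ contributes ℓ−1 transpositions, so φ is a product of 9 transpositions — odd.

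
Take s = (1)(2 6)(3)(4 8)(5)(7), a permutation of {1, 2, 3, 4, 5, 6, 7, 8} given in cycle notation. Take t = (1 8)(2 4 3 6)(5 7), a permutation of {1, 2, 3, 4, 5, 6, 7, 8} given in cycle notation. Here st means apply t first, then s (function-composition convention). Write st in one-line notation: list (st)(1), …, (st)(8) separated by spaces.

4 8 2 3 7 6 5 1

For each element, apply t then s: 1 → 8 → 4; 2 → 4 → 8; 3 → 6 → 2; 4 → 3 → 3; 5 → 7 → 7; 6 → 2 → 6; 7 → 5 → 5; 8 → 1 → 1.
Collecting the images, st = [4 8 2 3 7 6 5 1].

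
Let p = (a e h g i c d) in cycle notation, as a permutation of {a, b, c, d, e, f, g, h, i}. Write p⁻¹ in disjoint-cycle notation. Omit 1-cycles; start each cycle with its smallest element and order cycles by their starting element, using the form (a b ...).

If p sends a → b within a cycle, p⁻¹ sends b → a; equivalently, reverse each cycle.
Reversing each cycle of p and rotating so the smallest element leads gives (a d c i g h e).

(a d c i g h e)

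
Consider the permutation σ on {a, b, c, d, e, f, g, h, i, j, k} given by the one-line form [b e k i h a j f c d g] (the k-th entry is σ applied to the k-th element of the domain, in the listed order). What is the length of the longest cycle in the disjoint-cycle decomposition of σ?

6

Decomposing into disjoint cycles gives (a, b, e, h, f)(c, k, g, j, d, i); the longest has length 6.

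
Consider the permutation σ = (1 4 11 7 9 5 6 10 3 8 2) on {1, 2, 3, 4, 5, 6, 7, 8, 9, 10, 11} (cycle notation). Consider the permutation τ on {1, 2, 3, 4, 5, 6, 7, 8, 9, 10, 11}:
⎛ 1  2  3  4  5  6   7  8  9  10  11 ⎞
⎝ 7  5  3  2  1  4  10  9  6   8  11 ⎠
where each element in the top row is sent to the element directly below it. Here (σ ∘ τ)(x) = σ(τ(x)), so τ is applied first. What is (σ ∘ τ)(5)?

(σ ∘ τ)(5) = σ(τ(5)). τ(5) = 1, then σ(1) = 4. So (σ ∘ τ)(5) = 4.

4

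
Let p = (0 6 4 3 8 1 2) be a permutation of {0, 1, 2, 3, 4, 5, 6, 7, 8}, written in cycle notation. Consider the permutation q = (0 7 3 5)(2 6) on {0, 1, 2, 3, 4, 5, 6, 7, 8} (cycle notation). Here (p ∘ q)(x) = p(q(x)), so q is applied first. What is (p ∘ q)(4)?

3

(p ∘ q)(4) = p(q(4)). q(4) = 4, then p(4) = 3. So (p ∘ q)(4) = 3.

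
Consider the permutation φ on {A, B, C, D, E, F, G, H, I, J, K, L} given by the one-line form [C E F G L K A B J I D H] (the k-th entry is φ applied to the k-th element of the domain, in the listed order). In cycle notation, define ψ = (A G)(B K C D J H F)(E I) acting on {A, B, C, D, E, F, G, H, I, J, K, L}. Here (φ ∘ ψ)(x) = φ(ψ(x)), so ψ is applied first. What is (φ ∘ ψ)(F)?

ψ(F) = B, then φ(B) = E; composing gives (φ ∘ ψ)(F) = E.

E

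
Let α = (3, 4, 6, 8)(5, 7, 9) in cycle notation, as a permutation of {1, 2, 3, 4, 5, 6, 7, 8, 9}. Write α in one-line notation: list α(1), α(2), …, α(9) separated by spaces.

Reading each image from the cycles: 1→1, 2→2, 3→4, 4→6, 5→7, 6→8, 7→9, 8→3, 9→5.
So the one-line form is 1 2 4 6 7 8 9 3 5.

1 2 4 6 7 8 9 3 5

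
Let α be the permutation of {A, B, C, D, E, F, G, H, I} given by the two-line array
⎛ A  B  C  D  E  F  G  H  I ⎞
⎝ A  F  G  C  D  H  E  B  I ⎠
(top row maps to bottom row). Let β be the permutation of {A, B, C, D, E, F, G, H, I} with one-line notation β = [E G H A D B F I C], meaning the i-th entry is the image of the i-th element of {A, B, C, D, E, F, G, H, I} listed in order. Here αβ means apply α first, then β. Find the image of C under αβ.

α(C) = G, then β(G) = F; composing gives (αβ)(C) = F.

F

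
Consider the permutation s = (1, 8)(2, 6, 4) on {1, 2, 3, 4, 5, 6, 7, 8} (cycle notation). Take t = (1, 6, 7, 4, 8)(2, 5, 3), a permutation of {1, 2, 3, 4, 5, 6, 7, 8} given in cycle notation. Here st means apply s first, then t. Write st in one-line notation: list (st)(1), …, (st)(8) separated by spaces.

1 7 2 5 3 8 4 6

(st)(x) = t(s(x)). Computing each image: t(s(1)) = t(8) = 1, t(s(2)) = t(6) = 7, t(s(3)) = t(3) = 2, t(s(4)) = t(2) = 5, t(s(5)) = t(5) = 3, t(s(6)) = t(4) = 8, t(s(7)) = t(7) = 4, t(s(8)) = t(1) = 6.
Hence st = [1 7 2 5 3 8 4 6].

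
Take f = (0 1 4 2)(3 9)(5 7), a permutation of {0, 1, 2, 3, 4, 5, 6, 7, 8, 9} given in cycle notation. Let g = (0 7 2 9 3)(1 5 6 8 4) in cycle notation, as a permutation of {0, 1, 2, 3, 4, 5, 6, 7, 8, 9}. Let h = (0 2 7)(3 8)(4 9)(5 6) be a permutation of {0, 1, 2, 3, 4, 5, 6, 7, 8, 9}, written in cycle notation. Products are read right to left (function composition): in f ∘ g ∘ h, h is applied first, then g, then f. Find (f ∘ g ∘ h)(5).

8

Chase 5: h(5) = 6; g(6) = 8; f(8) = 8. Hence (f ∘ g ∘ h)(5) = 8.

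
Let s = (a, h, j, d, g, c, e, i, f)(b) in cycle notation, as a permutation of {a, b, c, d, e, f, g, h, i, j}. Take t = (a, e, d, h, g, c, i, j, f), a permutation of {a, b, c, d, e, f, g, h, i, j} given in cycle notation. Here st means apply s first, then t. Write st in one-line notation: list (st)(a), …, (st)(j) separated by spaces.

(st)(x) = t(s(x)). Computing each image: t(s(a)) = t(h) = g, t(s(b)) = t(b) = b, t(s(c)) = t(e) = d, t(s(d)) = t(g) = c, t(s(e)) = t(i) = j, t(s(f)) = t(a) = e, t(s(g)) = t(c) = i, t(s(h)) = t(j) = f, t(s(i)) = t(f) = a, t(s(j)) = t(d) = h.
Hence st = [g b d c j e i f a h].

g b d c j e i f a h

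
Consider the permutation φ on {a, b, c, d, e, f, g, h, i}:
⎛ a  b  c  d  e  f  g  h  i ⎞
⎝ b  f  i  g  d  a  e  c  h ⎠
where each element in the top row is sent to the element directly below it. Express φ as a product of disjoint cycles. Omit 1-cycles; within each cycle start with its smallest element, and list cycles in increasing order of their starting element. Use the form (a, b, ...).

(a, b, f)(c, i, h)(d, g, e)

Start at a and follow images: a → b → f → a, giving the cycle (a, b, f).
Repeating from the next unused element and collecting all non-trivial cycles gives (a, b, f)(c, i, h)(d, g, e).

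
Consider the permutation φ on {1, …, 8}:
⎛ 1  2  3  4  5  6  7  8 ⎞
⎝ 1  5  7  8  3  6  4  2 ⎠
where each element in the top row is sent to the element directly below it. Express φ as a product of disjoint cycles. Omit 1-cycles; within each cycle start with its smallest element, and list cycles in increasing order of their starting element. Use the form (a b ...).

Start at 2 and follow images: 2 → 5 → 3 → 7 → 4 → 8 → 2, giving the cycle (2 5 3 7 4 8).
Repeating from the next unused element and collecting all non-trivial cycles gives (2 5 3 7 4 8).

(2 5 3 7 4 8)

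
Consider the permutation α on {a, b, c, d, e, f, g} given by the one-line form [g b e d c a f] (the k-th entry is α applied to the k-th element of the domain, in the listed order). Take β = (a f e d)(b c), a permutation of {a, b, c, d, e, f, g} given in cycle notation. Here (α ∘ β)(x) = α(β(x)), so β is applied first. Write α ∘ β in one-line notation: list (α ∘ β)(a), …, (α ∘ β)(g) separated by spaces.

Chase each element through β then α: a → f → a; b → c → e; c → b → b; d → a → g; e → d → d; f → e → c; g → g → f.
So α ∘ β in one-line form is a e b g d c f.

a e b g d c f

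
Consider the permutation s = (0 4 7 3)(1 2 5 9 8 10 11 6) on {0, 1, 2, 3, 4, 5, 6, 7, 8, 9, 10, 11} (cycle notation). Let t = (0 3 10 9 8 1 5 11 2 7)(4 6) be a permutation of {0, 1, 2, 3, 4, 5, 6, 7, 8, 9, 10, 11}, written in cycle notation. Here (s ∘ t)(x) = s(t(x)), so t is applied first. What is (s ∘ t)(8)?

2

(s ∘ t)(8) = s(t(8)). t(8) = 1, then s(1) = 2. So (s ∘ t)(8) = 2.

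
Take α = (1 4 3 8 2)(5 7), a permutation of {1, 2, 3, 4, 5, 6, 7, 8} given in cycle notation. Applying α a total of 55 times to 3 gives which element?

3 lies in the 5-cycle (1 4 3 8 2).
Since the cycle has length 5, α^55 acts on it the same as α^0 (55 mod 5 = 0).
So α^55(3) = 3.

3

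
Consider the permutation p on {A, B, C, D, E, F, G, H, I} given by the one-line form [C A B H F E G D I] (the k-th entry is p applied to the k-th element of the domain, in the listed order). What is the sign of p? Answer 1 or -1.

1

In disjoint-cycle form the cycle lengths are 3, 2, 2, 1, 1.
A cycle of length ℓ contributes ℓ−1 transpositions, so p is a product of 2 + 1 + 1 = 4 transpositions — even.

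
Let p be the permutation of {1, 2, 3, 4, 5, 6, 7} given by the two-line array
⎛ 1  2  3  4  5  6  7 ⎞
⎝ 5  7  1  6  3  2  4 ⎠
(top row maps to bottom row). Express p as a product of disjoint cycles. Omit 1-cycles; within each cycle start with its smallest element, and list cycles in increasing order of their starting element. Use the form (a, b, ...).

(1, 5, 3)(2, 7, 4, 6)

Start at 1 and follow images: 1 → 5 → 3 → 1, giving the cycle (1, 5, 3).
Continuing from each remaining unvisited element yields (1, 5, 3)(2, 7, 4, 6).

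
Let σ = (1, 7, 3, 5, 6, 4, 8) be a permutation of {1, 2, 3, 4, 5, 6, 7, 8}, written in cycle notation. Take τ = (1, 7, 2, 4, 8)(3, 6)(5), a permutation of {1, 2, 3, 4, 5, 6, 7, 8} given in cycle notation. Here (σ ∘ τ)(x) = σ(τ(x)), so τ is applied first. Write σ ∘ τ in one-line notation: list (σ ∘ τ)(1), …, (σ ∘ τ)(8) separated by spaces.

(σ ∘ τ)(x) = σ(τ(x)). Computing each image: σ(τ(1)) = σ(7) = 3, σ(τ(2)) = σ(4) = 8, σ(τ(3)) = σ(6) = 4, σ(τ(4)) = σ(8) = 1, σ(τ(5)) = σ(5) = 6, σ(τ(6)) = σ(3) = 5, σ(τ(7)) = σ(2) = 2, σ(τ(8)) = σ(1) = 7.
Hence σ ∘ τ = [3 8 4 1 6 5 2 7].

3 8 4 1 6 5 2 7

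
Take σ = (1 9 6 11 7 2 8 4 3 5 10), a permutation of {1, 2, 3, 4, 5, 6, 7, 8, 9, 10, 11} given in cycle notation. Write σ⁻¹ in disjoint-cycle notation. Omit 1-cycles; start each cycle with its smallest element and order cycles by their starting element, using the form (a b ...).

(1 10 5 3 4 8 2 7 11 6 9)

If σ sends a → b within a cycle, σ⁻¹ sends b → a; equivalently, reverse each cycle.
After reversing and putting each cycle's least element first, σ⁻¹ = (1 10 5 3 4 8 2 7 11 6 9).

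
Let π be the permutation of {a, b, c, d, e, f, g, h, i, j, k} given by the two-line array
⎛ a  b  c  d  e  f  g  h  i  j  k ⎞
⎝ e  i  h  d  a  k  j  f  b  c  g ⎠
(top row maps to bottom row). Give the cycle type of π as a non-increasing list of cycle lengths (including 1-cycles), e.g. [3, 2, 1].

[6, 2, 2, 1]

The disjoint cycles are (a, e)(b, i)(c, h, f, k, g, j)(d), with lengths 6, 2, 2, 1 in non-increasing order.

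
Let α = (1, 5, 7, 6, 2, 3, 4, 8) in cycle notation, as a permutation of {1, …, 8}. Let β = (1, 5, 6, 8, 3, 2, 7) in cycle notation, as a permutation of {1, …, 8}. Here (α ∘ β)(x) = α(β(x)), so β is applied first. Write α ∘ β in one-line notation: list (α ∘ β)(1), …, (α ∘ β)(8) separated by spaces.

(α ∘ β)(x) = α(β(x)). Computing each image: α(β(1)) = α(5) = 7, α(β(2)) = α(7) = 6, α(β(3)) = α(2) = 3, α(β(4)) = α(4) = 8, α(β(5)) = α(6) = 2, α(β(6)) = α(8) = 1, α(β(7)) = α(1) = 5, α(β(8)) = α(3) = 4.
Hence α ∘ β = [7 6 3 8 2 1 5 4].

7 6 3 8 2 1 5 4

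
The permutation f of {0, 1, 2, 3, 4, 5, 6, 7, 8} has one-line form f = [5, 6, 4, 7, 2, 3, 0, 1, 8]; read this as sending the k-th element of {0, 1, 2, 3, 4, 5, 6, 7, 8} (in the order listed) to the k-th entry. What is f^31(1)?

6

Tracing 1 → 6 → … returns to 1 after 6 steps, so 1 lies in a 6-cycle (0 5 3 7 1 6).
Since the cycle has length 6, f^31 acts on it the same as f^1 (31 mod 6 = 1).
Stepping 1 place around the cycle: 1 → 6.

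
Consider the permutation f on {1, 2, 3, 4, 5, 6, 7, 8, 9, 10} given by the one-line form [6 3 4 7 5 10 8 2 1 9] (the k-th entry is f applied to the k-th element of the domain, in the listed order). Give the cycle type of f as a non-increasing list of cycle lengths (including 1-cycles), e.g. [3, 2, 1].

[5, 4, 1]

The disjoint cycles are (1 6 10 9)(2 3 4 7 8)(5), with lengths 5, 4, 1 in non-increasing order.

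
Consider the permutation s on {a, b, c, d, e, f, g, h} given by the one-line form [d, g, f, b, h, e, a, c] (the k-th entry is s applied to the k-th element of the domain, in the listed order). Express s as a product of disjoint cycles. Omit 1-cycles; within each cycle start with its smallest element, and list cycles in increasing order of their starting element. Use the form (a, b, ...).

Iterating s from a gives a → d → b → g → a; that is the 4-cycle (a, d, b, g).
Continuing from each remaining unvisited element yields (a, d, b, g)(c, f, e, h).

(a, d, b, g)(c, f, e, h)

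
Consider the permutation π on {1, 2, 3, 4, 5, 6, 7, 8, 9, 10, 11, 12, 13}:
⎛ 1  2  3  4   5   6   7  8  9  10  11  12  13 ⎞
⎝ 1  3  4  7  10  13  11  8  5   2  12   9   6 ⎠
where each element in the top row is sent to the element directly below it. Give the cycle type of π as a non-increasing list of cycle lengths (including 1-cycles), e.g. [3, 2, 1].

[9, 2, 1, 1]

The disjoint cycles are (1)(2, 3, 4, 7, 11, 12, 9, 5, 10)(6, 13)(8), with lengths 9, 2, 1, 1 in non-increasing order.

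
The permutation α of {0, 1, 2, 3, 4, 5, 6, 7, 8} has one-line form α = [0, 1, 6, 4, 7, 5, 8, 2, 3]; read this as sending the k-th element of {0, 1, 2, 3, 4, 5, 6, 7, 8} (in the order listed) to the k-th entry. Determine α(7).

7 is element number 8 of the domain, and entry number 8 of the one-line form is 2, so α(7) = 2.

2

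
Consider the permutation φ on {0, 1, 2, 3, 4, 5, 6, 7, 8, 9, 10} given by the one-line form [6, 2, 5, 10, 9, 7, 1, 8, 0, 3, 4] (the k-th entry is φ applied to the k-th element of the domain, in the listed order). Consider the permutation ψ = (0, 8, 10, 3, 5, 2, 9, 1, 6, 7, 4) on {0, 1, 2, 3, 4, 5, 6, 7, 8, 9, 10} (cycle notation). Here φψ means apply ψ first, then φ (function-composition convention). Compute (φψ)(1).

1

ψ(1) = 6, then φ(6) = 1; composing gives (φψ)(1) = 1.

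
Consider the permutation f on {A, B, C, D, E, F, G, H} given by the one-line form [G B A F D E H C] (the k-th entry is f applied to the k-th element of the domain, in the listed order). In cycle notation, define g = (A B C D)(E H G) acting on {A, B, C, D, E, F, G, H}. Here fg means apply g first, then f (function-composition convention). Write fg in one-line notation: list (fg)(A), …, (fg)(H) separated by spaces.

For each element, apply g then f: A → B → B; B → C → A; C → D → F; D → A → G; E → H → C; F → F → E; G → E → D; H → G → H.
So fg in one-line form is B A F G C E D H.

B A F G C E D H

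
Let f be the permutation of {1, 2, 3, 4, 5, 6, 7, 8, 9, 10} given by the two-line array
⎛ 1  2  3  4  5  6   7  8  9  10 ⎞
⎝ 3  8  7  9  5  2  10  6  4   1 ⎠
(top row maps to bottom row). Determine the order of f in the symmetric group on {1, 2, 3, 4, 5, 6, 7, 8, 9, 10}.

Decomposing into disjoint cycles gives cycle lengths 4, 3, 2, 1.
The order is lcm(4, 3, 2) = 12.

12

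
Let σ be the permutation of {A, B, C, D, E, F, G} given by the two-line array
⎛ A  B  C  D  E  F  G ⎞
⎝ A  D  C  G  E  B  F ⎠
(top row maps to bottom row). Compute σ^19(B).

Tracing B → D → … returns to B after 4 steps, so B lies in a 4-cycle (B D G F).
On a 4-cycle, σ^4 is the identity, so σ^19 = σ^3 there (19 ≡ 3 mod 4).
Advancing 3 steps from B: B → D → G → F.

F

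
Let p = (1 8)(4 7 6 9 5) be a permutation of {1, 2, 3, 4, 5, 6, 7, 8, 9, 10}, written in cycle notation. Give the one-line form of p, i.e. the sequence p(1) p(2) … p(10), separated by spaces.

8 2 3 7 4 9 6 1 5 10

Reading each image from the cycles: 1↦8, 2↦2, 3↦3, 4↦7, 5↦4, 6↦9, 7↦6, 8↦1, 9↦5, 10↦10.
Listing these in domain order gives 8 2 3 7 4 9 6 1 5 10.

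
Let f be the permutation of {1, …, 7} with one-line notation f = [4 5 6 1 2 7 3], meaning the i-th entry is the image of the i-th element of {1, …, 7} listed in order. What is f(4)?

1

4 is element number 4 of the domain, and entry number 4 of the one-line form is 1, so f(4) = 1.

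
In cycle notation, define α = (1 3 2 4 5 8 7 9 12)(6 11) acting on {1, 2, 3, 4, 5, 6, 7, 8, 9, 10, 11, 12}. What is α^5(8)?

3

8 lies in the 9-cycle (1 3 2 4 5 8 7 9 12).
Advancing 5 steps from 8: 8 → 7 → 9 → 12 → 1 → 3.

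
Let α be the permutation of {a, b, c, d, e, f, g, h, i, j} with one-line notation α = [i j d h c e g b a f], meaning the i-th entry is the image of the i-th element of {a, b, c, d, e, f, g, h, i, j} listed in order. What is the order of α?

Writing α as disjoint cycles, the cycle lengths are 7, 2, 1.
Since disjoint cycles commute, ord(α) = lcm(7, 2) = 14.

14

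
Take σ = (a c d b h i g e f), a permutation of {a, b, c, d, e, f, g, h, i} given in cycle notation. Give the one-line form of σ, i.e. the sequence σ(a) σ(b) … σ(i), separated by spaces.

Each element maps to the next entry in its cycle (wrapping to the front): a→c, b→h, c→d, d→b, e→f, f→a, g→e, h→i, i→g.
So the one-line form is c h d b f a e i g.

c h d b f a e i g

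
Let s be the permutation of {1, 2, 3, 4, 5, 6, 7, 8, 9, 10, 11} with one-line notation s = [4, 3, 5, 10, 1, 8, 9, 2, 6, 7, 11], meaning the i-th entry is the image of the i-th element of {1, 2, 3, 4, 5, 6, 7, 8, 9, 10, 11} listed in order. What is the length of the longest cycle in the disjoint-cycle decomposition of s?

10

Decomposing into disjoint cycles gives (1 4 10 7 9 6 8 2 3 5); the longest has length 10.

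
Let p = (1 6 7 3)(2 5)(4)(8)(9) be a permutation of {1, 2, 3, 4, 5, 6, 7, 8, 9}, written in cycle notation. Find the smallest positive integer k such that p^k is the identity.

4

The cycle type of p is (4, 2, 1, 1, 1).
The order of p is the least common multiple of its cycle lengths: lcm(4, 2) = 4.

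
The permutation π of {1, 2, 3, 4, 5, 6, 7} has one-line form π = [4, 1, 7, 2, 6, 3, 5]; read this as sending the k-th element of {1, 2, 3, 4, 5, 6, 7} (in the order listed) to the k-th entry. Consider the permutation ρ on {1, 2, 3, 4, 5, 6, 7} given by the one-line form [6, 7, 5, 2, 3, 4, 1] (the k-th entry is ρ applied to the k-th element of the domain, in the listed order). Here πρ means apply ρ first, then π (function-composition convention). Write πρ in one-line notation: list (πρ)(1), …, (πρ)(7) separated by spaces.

3 5 6 1 7 2 4

(πρ)(x) = π(ρ(x)). Computing each image: π(ρ(1)) = π(6) = 3, π(ρ(2)) = π(7) = 5, π(ρ(3)) = π(5) = 6, π(ρ(4)) = π(2) = 1, π(ρ(5)) = π(3) = 7, π(ρ(6)) = π(4) = 2, π(ρ(7)) = π(1) = 4.
Hence πρ = [3 5 6 1 7 2 4].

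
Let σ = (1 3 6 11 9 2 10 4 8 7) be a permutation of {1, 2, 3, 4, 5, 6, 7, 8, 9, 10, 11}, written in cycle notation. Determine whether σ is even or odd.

The cycle lengths are 10, 1.
A cycle of length ℓ contributes ℓ−1 transpositions, so σ is a product of 9 transpositions — odd.

odd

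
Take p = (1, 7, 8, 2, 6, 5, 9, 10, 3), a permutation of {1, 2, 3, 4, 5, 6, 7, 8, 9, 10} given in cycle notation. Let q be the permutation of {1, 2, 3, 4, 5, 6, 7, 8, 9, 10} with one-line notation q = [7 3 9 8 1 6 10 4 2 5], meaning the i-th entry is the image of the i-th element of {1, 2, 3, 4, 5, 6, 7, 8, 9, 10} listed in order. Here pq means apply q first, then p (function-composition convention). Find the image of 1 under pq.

8

(pq)(1) = p(q(1)). q(1) = 7, then p(7) = 8. So (pq)(1) = 8.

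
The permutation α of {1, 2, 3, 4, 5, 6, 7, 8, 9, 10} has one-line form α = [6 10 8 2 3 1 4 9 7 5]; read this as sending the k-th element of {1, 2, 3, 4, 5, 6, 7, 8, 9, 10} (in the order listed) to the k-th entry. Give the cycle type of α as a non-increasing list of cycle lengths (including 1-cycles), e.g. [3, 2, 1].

[8, 2]

The disjoint cycles are (1, 6)(2, 10, 5, 3, 8, 9, 7, 4), with lengths 8, 2 in non-increasing order.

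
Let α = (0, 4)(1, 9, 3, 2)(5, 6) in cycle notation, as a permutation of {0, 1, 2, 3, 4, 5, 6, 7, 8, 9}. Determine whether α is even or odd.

odd

The cycle lengths are 4, 2, 2, 1, 1.
A cycle is odd iff its length is even; α has 3 even-length cycles, so sgn(α) = (−1)^3 and α is odd.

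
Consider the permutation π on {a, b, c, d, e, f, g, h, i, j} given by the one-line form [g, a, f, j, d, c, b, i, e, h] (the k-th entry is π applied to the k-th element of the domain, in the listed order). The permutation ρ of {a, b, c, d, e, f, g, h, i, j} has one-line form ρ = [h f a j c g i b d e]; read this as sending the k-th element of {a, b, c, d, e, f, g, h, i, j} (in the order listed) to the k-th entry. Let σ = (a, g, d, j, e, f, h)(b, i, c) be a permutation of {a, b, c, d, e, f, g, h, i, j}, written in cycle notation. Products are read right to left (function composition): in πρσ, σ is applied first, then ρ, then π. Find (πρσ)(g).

h

Apply the permutations in order: σ(g) = d, then ρ(d) = j, then π(j) = h. So (πρσ)(g) = h.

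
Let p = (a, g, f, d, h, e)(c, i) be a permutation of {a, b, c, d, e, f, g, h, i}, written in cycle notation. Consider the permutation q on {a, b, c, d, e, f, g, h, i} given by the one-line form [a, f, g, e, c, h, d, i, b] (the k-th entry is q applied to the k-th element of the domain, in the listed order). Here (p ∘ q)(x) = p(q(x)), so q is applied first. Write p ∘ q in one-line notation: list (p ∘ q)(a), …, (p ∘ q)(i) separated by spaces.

(p ∘ q)(x) = p(q(x)). Computing each image: p(q(a)) = p(a) = g, p(q(b)) = p(f) = d, p(q(c)) = p(g) = f, p(q(d)) = p(e) = a, p(q(e)) = p(c) = i, p(q(f)) = p(h) = e, p(q(g)) = p(d) = h, p(q(h)) = p(i) = c, p(q(i)) = p(b) = b.
Hence p ∘ q = [g d f a i e h c b].

g d f a i e h c b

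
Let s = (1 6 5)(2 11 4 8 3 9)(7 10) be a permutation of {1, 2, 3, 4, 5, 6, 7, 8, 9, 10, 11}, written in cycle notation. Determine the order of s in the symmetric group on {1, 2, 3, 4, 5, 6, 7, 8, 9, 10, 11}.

6

The cycle type of s is (6, 3, 2).
Since disjoint cycles commute, ord(s) = lcm(6, 3, 2) = 6.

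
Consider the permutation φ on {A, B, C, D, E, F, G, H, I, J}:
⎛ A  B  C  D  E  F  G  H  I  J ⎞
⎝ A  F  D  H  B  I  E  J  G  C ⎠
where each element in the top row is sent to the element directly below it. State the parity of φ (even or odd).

In disjoint-cycle form the cycle lengths are 5, 4, 1.
A cycle is odd iff its length is even; φ has 1 even-length cycle, so sgn(φ) = (−1)^1 and φ is odd.

odd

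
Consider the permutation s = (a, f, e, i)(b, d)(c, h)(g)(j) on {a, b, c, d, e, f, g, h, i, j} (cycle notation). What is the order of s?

The disjoint cycles have lengths 4, 2, 2, 1, 1.
The order of s is the least common multiple of its cycle lengths: lcm(4, 2, 2) = 4.

4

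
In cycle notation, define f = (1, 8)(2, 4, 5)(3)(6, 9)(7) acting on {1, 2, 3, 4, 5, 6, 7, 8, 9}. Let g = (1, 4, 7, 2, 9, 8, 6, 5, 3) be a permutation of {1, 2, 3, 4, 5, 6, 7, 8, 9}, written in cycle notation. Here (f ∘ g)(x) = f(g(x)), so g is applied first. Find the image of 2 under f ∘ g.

6

First apply g: g(2) = 9, then f(9) = 6. Thus (f ∘ g)(2) = 6.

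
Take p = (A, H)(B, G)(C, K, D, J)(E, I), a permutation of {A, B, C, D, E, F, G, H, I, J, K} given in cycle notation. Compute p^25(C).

K

C lies in the 4-cycle (C, K, D, J).
Powers repeat with period 4 on this cycle, and 25 mod 4 = 1, so p^25(C) = p^1(C).
Advancing 1 step from C: C → K.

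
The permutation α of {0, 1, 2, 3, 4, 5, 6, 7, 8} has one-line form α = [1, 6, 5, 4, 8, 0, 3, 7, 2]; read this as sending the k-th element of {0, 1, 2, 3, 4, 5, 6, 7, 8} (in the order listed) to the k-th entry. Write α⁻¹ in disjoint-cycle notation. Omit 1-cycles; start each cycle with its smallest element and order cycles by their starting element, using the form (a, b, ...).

(0, 5, 2, 8, 4, 3, 6, 1)

First write α in disjoint cycles: (0, 1, 6, 3, 4, 8, 2, 5).
The inverse reverses every cycle; in canonical form, α⁻¹ = (0, 5, 2, 8, 4, 3, 6, 1).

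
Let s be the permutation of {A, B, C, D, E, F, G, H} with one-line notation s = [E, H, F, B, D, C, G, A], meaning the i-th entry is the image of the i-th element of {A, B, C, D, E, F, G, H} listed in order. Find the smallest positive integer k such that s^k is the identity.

10

The disjoint-cycle form of s has cycle lengths 5, 2, 1.
Since disjoint cycles commute, ord(s) = lcm(5, 2) = 10.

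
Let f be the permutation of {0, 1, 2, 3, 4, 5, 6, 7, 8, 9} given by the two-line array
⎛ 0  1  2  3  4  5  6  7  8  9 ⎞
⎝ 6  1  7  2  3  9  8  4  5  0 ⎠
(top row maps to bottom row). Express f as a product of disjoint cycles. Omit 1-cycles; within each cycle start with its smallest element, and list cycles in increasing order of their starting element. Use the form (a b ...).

(0 6 8 5 9)(2 7 4 3)

Iterating f from 0 gives 0 → 6 → 8 → 5 → 9 → 0; that is the 5-cycle (0 6 8 5 9).
Repeating from the next unused element and collecting all non-trivial cycles gives (0 6 8 5 9)(2 7 4 3).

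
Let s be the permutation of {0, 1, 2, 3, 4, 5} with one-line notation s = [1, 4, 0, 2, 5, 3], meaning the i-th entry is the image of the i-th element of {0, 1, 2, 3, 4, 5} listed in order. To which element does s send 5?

3

5 is element number 6 of the domain, and entry number 6 of the one-line form is 3, so s(5) = 3.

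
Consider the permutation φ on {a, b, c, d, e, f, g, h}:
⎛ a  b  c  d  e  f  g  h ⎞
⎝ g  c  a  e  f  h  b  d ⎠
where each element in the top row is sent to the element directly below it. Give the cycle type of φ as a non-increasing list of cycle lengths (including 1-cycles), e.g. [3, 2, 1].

The disjoint cycles are (a g b c)(d e f h), with lengths 4, 4 in non-increasing order.

[4, 4]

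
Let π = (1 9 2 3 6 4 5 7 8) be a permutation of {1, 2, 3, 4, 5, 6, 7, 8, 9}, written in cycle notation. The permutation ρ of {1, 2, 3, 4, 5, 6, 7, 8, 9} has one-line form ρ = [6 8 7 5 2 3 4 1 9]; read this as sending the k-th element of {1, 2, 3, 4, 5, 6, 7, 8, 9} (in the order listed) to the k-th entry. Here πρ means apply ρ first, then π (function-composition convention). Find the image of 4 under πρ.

First apply ρ: ρ(4) = 5, then π(5) = 7. Thus (πρ)(4) = 7.

7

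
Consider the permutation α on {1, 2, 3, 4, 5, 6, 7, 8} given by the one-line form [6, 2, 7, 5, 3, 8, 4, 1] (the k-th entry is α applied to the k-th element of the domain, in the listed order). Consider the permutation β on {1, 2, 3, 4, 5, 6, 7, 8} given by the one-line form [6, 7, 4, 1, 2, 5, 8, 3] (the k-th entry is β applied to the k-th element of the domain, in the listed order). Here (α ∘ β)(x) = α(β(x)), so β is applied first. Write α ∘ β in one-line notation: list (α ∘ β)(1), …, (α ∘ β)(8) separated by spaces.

For each element, apply β then α: 1 → 6 → 8; 2 → 7 → 4; 3 → 4 → 5; 4 → 1 → 6; 5 → 2 → 2; 6 → 5 → 3; 7 → 8 → 1; 8 → 3 → 7.
So α ∘ β in one-line form is 8 4 5 6 2 3 1 7.

8 4 5 6 2 3 1 7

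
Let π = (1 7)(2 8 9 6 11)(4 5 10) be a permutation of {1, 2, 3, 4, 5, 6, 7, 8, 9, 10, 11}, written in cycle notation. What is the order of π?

The cycle type of π is (5, 3, 2, 1).
Since disjoint cycles commute, ord(π) = lcm(5, 3, 2) = 30.

30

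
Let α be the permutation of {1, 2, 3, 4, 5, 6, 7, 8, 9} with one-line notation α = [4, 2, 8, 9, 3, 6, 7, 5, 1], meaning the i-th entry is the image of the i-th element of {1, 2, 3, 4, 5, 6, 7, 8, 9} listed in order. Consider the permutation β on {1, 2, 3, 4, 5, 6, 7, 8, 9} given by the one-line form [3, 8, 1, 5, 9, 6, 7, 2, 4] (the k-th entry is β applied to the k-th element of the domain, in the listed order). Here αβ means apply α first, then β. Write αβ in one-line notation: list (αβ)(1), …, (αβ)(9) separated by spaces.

5 8 2 4 1 6 7 9 3

Chase each element through α then β: 1 → 4 → 5; 2 → 2 → 8; 3 → 8 → 2; 4 → 9 → 4; 5 → 3 → 1; 6 → 6 → 6; 7 → 7 → 7; 8 → 5 → 9; 9 → 1 → 3.
Collecting the images, αβ = [5 8 2 4 1 6 7 9 3].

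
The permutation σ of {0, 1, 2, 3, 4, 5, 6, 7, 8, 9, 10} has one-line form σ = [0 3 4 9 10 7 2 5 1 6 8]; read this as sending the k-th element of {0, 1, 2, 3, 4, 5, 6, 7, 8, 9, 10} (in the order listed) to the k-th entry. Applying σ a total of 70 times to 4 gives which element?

6

Tracing 4 → 10 → … returns to 4 after 8 steps, so 4 lies in an 8-cycle (1 3 9 6 2 4 10 8).
Powers repeat with period 8 on this cycle, and 70 mod 8 = 6, so σ^70(4) = σ^6(4).
Stepping 6 places around the cycle: 4 → 10 → 8 → 1 → 3 → 9 → 6.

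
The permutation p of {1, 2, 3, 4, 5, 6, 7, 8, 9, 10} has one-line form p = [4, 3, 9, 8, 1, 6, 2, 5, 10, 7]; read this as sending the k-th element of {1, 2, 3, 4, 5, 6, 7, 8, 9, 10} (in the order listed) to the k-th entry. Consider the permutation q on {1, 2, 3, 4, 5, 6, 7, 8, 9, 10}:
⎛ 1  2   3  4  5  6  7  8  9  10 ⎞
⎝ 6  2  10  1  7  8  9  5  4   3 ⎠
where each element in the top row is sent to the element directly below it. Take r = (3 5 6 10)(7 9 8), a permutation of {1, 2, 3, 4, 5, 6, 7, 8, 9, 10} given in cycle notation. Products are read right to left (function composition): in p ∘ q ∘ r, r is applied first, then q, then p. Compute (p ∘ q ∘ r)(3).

2

Apply the permutations in order: r(3) = 5, then q(5) = 7, then p(7) = 2. So (p ∘ q ∘ r)(3) = 2.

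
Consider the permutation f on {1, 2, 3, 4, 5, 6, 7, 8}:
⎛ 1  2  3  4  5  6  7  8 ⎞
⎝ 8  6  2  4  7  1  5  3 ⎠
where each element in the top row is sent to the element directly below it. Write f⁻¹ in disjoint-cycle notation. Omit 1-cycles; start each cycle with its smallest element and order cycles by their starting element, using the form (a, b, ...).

The cycle decomposition of f is (1, 8, 3, 2, 6)(5, 7).
Reversing each cycle (and rotating so the smallest element leads) gives f⁻¹ = (1, 6, 2, 3, 8)(5, 7).

(1, 6, 2, 3, 8)(5, 7)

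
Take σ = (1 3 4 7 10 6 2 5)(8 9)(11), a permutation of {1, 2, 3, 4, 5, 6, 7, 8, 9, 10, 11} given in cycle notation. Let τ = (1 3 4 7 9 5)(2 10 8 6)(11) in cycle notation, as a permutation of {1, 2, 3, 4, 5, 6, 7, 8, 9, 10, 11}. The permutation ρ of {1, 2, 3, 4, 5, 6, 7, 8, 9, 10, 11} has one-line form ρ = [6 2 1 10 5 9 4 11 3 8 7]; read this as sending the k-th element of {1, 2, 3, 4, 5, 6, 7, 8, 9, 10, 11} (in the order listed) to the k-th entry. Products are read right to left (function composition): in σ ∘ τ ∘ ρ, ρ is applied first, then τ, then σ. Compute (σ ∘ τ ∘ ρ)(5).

Chase 5: ρ(5) = 5; τ(5) = 1; σ(1) = 3. Hence (σ ∘ τ ∘ ρ)(5) = 3.

3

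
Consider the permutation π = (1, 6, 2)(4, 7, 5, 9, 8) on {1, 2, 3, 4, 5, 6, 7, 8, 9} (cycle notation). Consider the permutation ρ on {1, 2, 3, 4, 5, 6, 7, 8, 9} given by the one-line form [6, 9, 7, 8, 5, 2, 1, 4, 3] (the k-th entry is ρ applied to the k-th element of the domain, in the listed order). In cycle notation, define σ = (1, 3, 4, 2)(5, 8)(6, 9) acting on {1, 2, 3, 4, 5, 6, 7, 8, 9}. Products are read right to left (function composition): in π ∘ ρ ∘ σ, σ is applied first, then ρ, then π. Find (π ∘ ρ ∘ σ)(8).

9

(π ∘ ρ ∘ σ)(8) = π(ρ(σ(8))). σ(8) = 5, then ρ(5) = 5, then π(5) = 9, so the result is 9.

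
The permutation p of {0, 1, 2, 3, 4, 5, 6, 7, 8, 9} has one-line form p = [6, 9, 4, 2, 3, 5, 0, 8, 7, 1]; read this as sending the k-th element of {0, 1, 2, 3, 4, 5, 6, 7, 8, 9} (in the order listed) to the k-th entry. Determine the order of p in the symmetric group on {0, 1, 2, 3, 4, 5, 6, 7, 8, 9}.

6

Writing p as disjoint cycles, the cycle lengths are 3, 2, 2, 2, 1.
The order is lcm(3, 2, 2, 2) = 6.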